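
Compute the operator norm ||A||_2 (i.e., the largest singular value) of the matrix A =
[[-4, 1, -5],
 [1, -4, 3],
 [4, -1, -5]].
||A||_2 ≈ 7.9717 (= sqrt(largest eigenvalue of A^T A))

||A||_2 = sigma_max(A) = sqrt(lambda_max(A^T A)). Form the symmetric matrix M = A^T A =
[[33, -12, 3],
 [-12, 18, -12],
 [3, -12, 59]].
Its characteristic polynomial (trace, sum of principal 2x2 minors, determinant of M give the coefficients) is
  p(λ) = det(λ I - M) = λ^3 - 110λ^2 + 3306λ - 22500.
No integer candidate from the rational root theorem (±divisors of 22500) is a root, so the roots are irrational. The cubic discriminant is Δ = 1538639136 > 0, so there are three distinct real roots. p(9) = -927 and p(10) = 560 have opposite signs, so a root lies in (9, 10); Newton's method refines it to λ ≈ 9.6104. p(36) = 612 and p(37) = -115 have opposite signs, so a root lies in (36, 37); Newton's method refines it to λ ≈ 36.8418. p(63) = -765 and p(64) = 668 have opposite signs, so a root lies in (63, 64); Newton's method refines it to λ ≈ 63.5478. Check (Vieta): the three roots sum to 110, matching tr M = 110.
So the eigenvalues of A^T A are ≈ 9.6104, 36.8418, 63.5478 (all ≥ 0, as they must be for A^T A). The largest is λ_max ≈ 63.5478, hence ||A||_2 = sqrt(λ_max) ≈ 7.9717.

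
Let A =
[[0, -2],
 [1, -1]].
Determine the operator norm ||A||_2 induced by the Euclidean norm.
||A||_2 = sqrt((6 + sqrt(20))/2) ≈ 2.2882 (= sqrt(largest eigenvalue of A^T A))

||A||_2 = sigma_max(A) = sqrt(lambda_max(A^T A)). Form the symmetric matrix M = A^T A =
[[1, -1],
 [-1, 5]].
Its characteristic polynomial (trace, determinant of M give the coefficients) is
  p(λ) = det(λ I - M) = λ^2 - 6λ + 4.
For λ^2 - 6λ + 4 the discriminant is 20. It is nonnegative but not a perfect square, so the roots are real and irrational: λ = (6 ± sqrt(20))/2 ≈ 5.2361, 0.7639.
So the eigenvalues of A^T A are ≈ 0.7639, 5.2361 (all ≥ 0, as they must be for A^T A). The largest is λ_max = (6 + sqrt(20))/2 ≈ 5.2361, hence ||A||_2 = sqrt(λ_max) = sqrt((6 + sqrt(20))/2) ≈ 2.2882.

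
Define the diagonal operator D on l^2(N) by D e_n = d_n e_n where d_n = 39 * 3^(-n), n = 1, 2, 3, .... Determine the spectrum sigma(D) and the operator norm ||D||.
sigma(D) = {39 * 3^(-n) : n ≥ 1} ∪ {0}; ||D|| = 13

A bounded diagonal operator on l^2 with diagonal entries d_n has spectrum equal to the closure of {d_n : n ≥ 1}: every d_n is an eigenvalue (with eigenvector e_n), so {d_n} ⊂ sigma(D); the spectrum is closed, so its closure is too; and for lambda not in the closure, (D - lambda I) has bounded inverse (the diagonal entries 1/(d_n - lambda) are bounded). For our sequence d_n = 39 * 3^(-n), n = 1, 2, 3, ...:
  - {d_n} = {39 * 3^(-n) : n ≥ 1}; the only limit point is 0
  - closure = {39 * 3^(-n) : n ≥ 1} ∪ {0}
For the norm: a diagonal operator has ||D|| = sup_n |d_n|. Here d_n = 39 * 3^(-n) is positive and decreasing, so sup_n |d_n| = d_1 = 39/3 = 13. So ||D|| = 13.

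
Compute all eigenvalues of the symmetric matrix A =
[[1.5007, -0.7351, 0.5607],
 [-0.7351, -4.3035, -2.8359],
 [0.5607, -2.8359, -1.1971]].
sigma(A) ≈ {-6, 0, 2}

A is real symmetric, so its spectrum consists of real eigenvalues. Expanding the characteristic polynomial of the displayed matrix gives
  det(λ I - A) = p(λ) = λ^3 + (4)λ^2 + (-12)λ + (0).
Solving p(λ) = 0 yields eigenvalues ≈ -6, 0, 2. (A is shown rounded to 4 decimals, so these recover the underlying integer eigenvalues to within that precision.)
Verification: the trace of A = -4 equals the sum of eigenvalues -4, and det(A) ≈ -0.0004 matches the eigenvalue product 0.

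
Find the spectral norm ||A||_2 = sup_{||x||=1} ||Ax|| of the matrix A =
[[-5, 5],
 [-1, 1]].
||A||_2 = sqrt(52) ≈ 7.2111 (= sqrt(largest eigenvalue of A^T A))

||A||_2 = sigma_max(A) = sqrt(lambda_max(A^T A)). Form the symmetric matrix M = A^T A =
[[26, -26],
 [-26, 26]].
Its characteristic polynomial (trace, determinant of M give the coefficients) is
  p(λ) = det(λ I - M) = λ^2 - 52λ.
For λ^2 - 52λ the discriminant is 2704. It is a perfect square (52^2), so the roots are rational: λ = (52 ± 52)/2 = 52, 0.
So the eigenvalues of A^T A are ≈ 0, 52 (all ≥ 0, as they must be for A^T A). The largest is λ_max = 52, hence ||A||_2 = sqrt(λ_max) = sqrt(52) ≈ 7.2111.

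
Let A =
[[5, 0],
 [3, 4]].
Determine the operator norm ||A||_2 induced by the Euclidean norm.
||A||_2 = sqrt(40) ≈ 6.3246 (= sqrt(largest eigenvalue of A^T A))

||A||_2 = sigma_max(A) = sqrt(lambda_max(A^T A)). Form the symmetric matrix M = A^T A =
[[34, 12],
 [12, 16]].
Its characteristic polynomial (trace, determinant of M give the coefficients) is
  p(λ) = det(λ I - M) = λ^2 - 50λ + 400.
For λ^2 - 50λ + 400 the discriminant is 900. It is a perfect square (30^2), so the roots are rational: λ = (50 ± 30)/2 = 40, 10.
So the eigenvalues of A^T A are ≈ 10, 40 (all ≥ 0, as they must be for A^T A). The largest is λ_max = 40, hence ||A||_2 = sqrt(λ_max) = sqrt(40) ≈ 6.3246.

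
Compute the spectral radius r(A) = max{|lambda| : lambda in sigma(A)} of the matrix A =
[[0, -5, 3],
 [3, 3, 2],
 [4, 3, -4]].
r(A) ≈ 6.2239

The eigenvalues of A are the roots of its characteristic polynomial. With M = A (coefficients from the trace, the sum of principal 2x2 minors, and det A):
  p(λ) = det(λ I - M) = λ^3 + λ^2 - 15λ + 109.
No integer candidate from the rational root theorem (±divisors of 109) is a root, so the roots are irrational. The cubic discriminant is Δ = -336928 < 0, so there is one real root and a complex-conjugate pair. p(-7) = -80 and p(-6) = 19 have opposite signs, so a root lies in (-7, -6); Newton's method refines it to λ ≈ -6.2239. Dividing out (λ - (-6.2239)) leaves approximately λ^2 - 5.2239λ + 17.5131. For λ^2 - 5.2239λ + 17.5131 the discriminant is -42.7633. It is negative, so the remaining roots are the complex-conjugate pair λ ≈ 2.612 ± 3.2697i. Their product equals the constant term, so |λ|^2 ≈ 17.5131 and |λ| ≈ 4.1849.
Thus the eigenvalues (to 4 decimals) are -6.2239 (modulus 6.2239); 2.612 ± 3.2697i (modulus 4.1849). The spectral radius is the largest modulus: r(A) ≈ 6.2239. (Cross-check: r(A) ≤ ||A||_2 ≈ 8.3596; equality holds whenever A is normal, though it can also hold for some non-normal A.)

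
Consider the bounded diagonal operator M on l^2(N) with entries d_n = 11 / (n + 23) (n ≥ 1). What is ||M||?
||M|| = 11/24 (attained at n = 1)

For M diagonal, ||M|| = sup_n |d_n| = sup_n 11/(n + 23). This is positive and strictly decreasing in n, so the supremum is attained at n = 1: d_1 = 11/(1 + 23) = 11/24. Hence ||M|| = 11/24.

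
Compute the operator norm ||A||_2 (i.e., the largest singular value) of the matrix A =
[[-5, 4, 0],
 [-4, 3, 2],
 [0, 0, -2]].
||A||_2 ≈ 8.2256 (= sqrt(largest eigenvalue of A^T A))

||A||_2 = sigma_max(A) = sqrt(lambda_max(A^T A)). Form the symmetric matrix M = A^T A =
[[41, -32, -8],
 [-32, 25, 6],
 [-8, 6, 8]].
Its characteristic polynomial (trace, sum of principal 2x2 minors, determinant of M give the coefficients) is
  p(λ) = det(λ I - M) = λ^3 - 74λ^2 + 429λ - 4.
No integer candidate from the rational root theorem (±divisors of 4) is a root, so the roots are irrational. The cubic discriminant is Δ = 687795856 > 0, so there are three distinct real roots. p(0) = -4 and p(1) = 352 have opposite signs, so a root lies in (0, 1); Newton's method refines it to λ ≈ 0.0093. p(6) = 122 and p(7) = -284 have opposite signs, so a root lies in (6, 7); Newton's method refines it to λ ≈ 6.3303. p(67) = -2684 and p(68) = 1424 have opposite signs, so a root lies in (67, 68); Newton's method refines it to λ ≈ 67.6604. Check (Vieta): the three roots sum to 74, matching tr M = 74.
So the eigenvalues of A^T A are ≈ 0.0093, 6.3303, 67.6604 (all ≥ 0, as they must be for A^T A). The largest is λ_max ≈ 67.6604, hence ||A||_2 = sqrt(λ_max) ≈ 8.2256.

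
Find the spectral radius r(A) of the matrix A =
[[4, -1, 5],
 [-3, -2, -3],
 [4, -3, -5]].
r(A) ≈ 7.578

The eigenvalues of A are the roots of its characteristic polynomial. With M = A (coefficients from the trace, the sum of principal 2x2 minors, and det A):
  p(λ) = det(λ I - M) = λ^3 + 3λ^2 - 50λ - 116.
No integer candidate from the rational root theorem (±divisors of 116) is a root, so the roots are irrational. The cubic discriminant is Δ = 484916 > 0, so there are three distinct real roots. p(-8) = -36 and p(-7) = 38 have opposite signs, so a root lies in (-8, -7); Newton's method refines it to λ ≈ -7.578. p(-3) = 34 and p(-2) = -12 have opposite signs, so a root lies in (-3, -2); Newton's method refines it to λ ≈ -2.2439. p(6) = -92 and p(7) = 24 have opposite signs, so a root lies in (6, 7); Newton's method refines it to λ ≈ 6.8219. Check (Vieta): the three roots sum to -3, matching tr M = -3.
Thus the eigenvalues (to 4 decimals) are -7.578 (modulus 7.578); -2.2439 (modulus 2.2439); 6.8219 (modulus 6.8219). The spectral radius is the largest modulus: r(A) ≈ 7.578. (Cross-check: r(A) ≤ ||A||_2 ≈ 8.0938; equality holds whenever A is normal, though it can also hold for some non-normal A.)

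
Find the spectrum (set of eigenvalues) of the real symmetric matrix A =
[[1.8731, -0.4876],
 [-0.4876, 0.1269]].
sigma(A) ≈ {0, 2}

A is real symmetric, so its spectrum consists of real eigenvalues. Expanding the characteristic polynomial of the displayed matrix gives
  det(λ I - A) = p(λ) = λ^2 + (-2)λ + (0).
Solving p(λ) = 0 yields eigenvalues ≈ 0, 2. (A is shown rounded to 4 decimals, so these recover the underlying integer eigenvalues to within that precision.)
Verification: the trace of A = 2 equals the sum of eigenvalues 2, and det(A) ≈ -0.0001 matches the eigenvalue product 0.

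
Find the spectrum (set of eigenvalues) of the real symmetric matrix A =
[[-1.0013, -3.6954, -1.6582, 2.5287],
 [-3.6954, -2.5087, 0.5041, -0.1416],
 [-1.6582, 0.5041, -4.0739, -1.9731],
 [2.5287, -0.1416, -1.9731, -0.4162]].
sigma(A) ≈ {-6, -5, -1, 4}

A is real symmetric, so its spectrum consists of real eigenvalues. Expanding the characteristic polynomial of the displayed matrix gives
  det(λ I - A) = p(λ) = λ^4 + (8)λ^3 + (-7)λ^2 + (-134)λ + (-119.997).
Solving p(λ) = 0 yields eigenvalues ≈ -6, -5, -1, 4. (A is shown rounded to 4 decimals, so these recover the underlying integer eigenvalues to within that precision.)
Verification: the trace of A = -8 equals the sum of eigenvalues -8, and det(A) ≈ -119.9970 matches the eigenvalue product -120.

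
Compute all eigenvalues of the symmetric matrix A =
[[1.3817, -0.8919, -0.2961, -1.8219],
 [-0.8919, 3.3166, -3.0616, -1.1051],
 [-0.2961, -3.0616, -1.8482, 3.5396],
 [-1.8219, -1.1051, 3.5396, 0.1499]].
sigma(A) ≈ {-5, -1, 3, 6}

A is real symmetric, so its spectrum consists of real eigenvalues. Expanding the characteristic polynomial of the displayed matrix gives
  det(λ I - A) = p(λ) = λ^4 + (-3)λ^3 + (-31)λ^2 + (63)λ + (89.9938).
Solving p(λ) = 0 yields eigenvalues ≈ -5, -1, 3, 6. (A is shown rounded to 4 decimals, so these recover the underlying integer eigenvalues to within that precision.)
Verification: the trace of A = 3 equals the sum of eigenvalues 3, and det(A) ≈ 89.9938 matches the eigenvalue product 90.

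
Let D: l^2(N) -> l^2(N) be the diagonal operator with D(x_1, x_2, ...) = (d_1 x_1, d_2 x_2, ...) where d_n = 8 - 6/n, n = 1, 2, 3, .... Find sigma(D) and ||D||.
sigma(D) = {8 - 6/n : n ≥ 1} ∪ {8}; ||D|| = 8

A bounded diagonal operator on l^2 with diagonal entries d_n has spectrum equal to the closure of {d_n : n ≥ 1}: every d_n is an eigenvalue (with eigenvector e_n), so {d_n} ⊂ sigma(D); the spectrum is closed, so its closure is too; and for lambda not in the closure, (D - lambda I) has bounded inverse (the diagonal entries 1/(d_n - lambda) are bounded). For our sequence d_n = 8 - 6/n, n = 1, 2, 3, ...:
  - {d_n} = {8 - 6/n : n ≥ 1}; the only limit point is 8
  - closure = {8 - 6/n : n ≥ 1} ∪ {8}
For the norm: a diagonal operator has ||D|| = sup_n |d_n|. Here d_n = 8 - 6/n increases monotonically from d_1 = 2 toward 8, with all terms in [2, 8); so sup_n |d_n| = 8 (the supremum is the limit, not attained). So ||D|| = 8.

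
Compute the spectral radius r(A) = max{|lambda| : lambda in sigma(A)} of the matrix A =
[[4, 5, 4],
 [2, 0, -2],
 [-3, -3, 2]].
r(A) ≈ 4.4153

The eigenvalues of A are the roots of its characteristic polynomial. With M = A (coefficients from the trace, the sum of principal 2x2 minors, and det A):
  p(λ) = det(λ I - M) = λ^3 - 6λ^2 + 4λ + 38.
No integer candidate from the rational root theorem (±divisors of 38) is a root, so the roots are irrational. The cubic discriminant is Δ = -22252 < 0, so there is one real root and a complex-conjugate pair. p(-2) = -2 and p(-1) = 27 have opposite signs, so a root lies in (-2, -1); Newton's method refines it to λ ≈ -1.9492. Dividing out (λ - (-1.9492)) leaves approximately λ^2 - 7.9492λ + 19.4949. For λ^2 - 7.9492λ + 19.4949 the discriminant is -14.7893. It is negative, so the remaining roots are the complex-conjugate pair λ ≈ 3.9746 ± 1.9228i. Their product equals the constant term, so |λ|^2 ≈ 19.4949 and |λ| ≈ 4.4153.
Thus the eigenvalues (to 4 decimals) are -1.9492 (modulus 1.9492); 3.9746 ± 1.9228i (modulus 4.4153). The spectral radius is the largest modulus: r(A) ≈ 4.4153. (Cross-check: r(A) ≤ ||A||_2 ≈ 8.1006; equality holds whenever A is normal, though it can also hold for some non-normal A.)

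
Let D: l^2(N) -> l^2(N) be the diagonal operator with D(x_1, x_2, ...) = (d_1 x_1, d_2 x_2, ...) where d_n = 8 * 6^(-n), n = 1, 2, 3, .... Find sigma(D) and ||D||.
sigma(D) = {8 * 6^(-n) : n ≥ 1} ∪ {0}; ||D|| = 4/3

A bounded diagonal operator on l^2 with diagonal entries d_n has spectrum equal to the closure of {d_n : n ≥ 1}: every d_n is an eigenvalue (with eigenvector e_n), so {d_n} ⊂ sigma(D); the spectrum is closed, so its closure is too; and for lambda not in the closure, (D - lambda I) has bounded inverse (the diagonal entries 1/(d_n - lambda) are bounded). For our sequence d_n = 8 * 6^(-n), n = 1, 2, 3, ...:
  - {d_n} = {8 * 6^(-n) : n ≥ 1}; the only limit point is 0
  - closure = {8 * 6^(-n) : n ≥ 1} ∪ {0}
For the norm: a diagonal operator has ||D|| = sup_n |d_n|. Here d_n = 8 * 6^(-n) is positive and decreasing, so sup_n |d_n| = d_1 = 8/6 = 4/3. So ||D|| = 4/3.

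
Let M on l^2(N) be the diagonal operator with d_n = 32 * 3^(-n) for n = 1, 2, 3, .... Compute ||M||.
||M|| = 32/3 (attained at n = 1)

For M diagonal, ||M|| = sup_n |d_n|. The sequence d_n = 32 * 3^(-n) is positive and strictly decreasing (ratio 3^(-1) < 1), so the supremum is d_1 = 32/3. Hence ||M|| = 32/3.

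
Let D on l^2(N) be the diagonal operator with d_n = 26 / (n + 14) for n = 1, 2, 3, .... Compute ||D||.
||D|| = 26/15 (attained at n = 1)

For D diagonal, ||D|| = sup_n |d_n| = sup_n 26/(n + 14). This is positive and strictly decreasing in n, so the supremum is attained at n = 1: d_1 = 26/(1 + 14) = 26/15. Hence ||D|| = 26/15.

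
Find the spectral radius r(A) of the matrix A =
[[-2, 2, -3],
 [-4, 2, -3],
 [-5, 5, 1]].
r(A) ≈ 3.2841

The eigenvalues of A are the roots of its characteristic polynomial. With M = A (coefficients from the trace, the sum of principal 2x2 minors, and det A):
  p(λ) = det(λ I - M) = λ^3 - λ^2 + 4λ - 34.
No integer candidate from the rational root theorem (±divisors of 34) is a root, so the roots are irrational. The cubic discriminant is Δ = -29140 < 0, so there is one real root and a complex-conjugate pair. p(3) = -4 and p(4) = 30 have opposite signs, so a root lies in (3, 4); Newton's method refines it to λ ≈ 3.1524. Dividing out (λ - (3.1524)) leaves approximately λ^2 + 2.1524λ + 10.7854. For λ^2 + 2.1524λ + 10.7854 the discriminant is -38.5085. It is negative, so the remaining roots are the complex-conjugate pair λ ≈ -1.0762 ± 3.1028i. Their product equals the constant term, so |λ|^2 ≈ 10.7854 and |λ| ≈ 3.2841.
Thus the eigenvalues (to 4 decimals) are 3.1524 (modulus 3.1524); -1.0762 ± 3.1028i (modulus 3.2841). The spectral radius is the largest modulus: r(A) ≈ 3.2841. (Cross-check: r(A) ≤ ||A||_2 ≈ 8.9394; equality holds whenever A is normal, though it can also hold for some non-normal A.)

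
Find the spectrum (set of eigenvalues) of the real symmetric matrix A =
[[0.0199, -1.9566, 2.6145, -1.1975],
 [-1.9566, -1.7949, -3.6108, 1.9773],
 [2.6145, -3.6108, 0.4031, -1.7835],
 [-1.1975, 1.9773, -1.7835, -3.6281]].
sigma(A) ≈ {-5, -4, -2, 6}

A is real symmetric, so its spectrum consists of real eigenvalues. Expanding the characteristic polynomial of the displayed matrix gives
  det(λ I - A) = p(λ) = λ^4 + (5)λ^3 + (-28)λ^2 + (-188.0011)λ + (-240).
Solving p(λ) = 0 yields eigenvalues ≈ -5, -4, -2, 6. (A is shown rounded to 4 decimals, so these recover the underlying integer eigenvalues to within that precision.)
Verification: the trace of A = -5 equals the sum of eigenvalues -5, and det(A) ≈ -240.0005 matches the eigenvalue product -240.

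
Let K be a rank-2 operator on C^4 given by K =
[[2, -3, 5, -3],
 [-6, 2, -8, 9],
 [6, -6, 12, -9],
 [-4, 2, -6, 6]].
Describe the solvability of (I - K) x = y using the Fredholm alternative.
(I - K) is invertible (det(I - K) = -53 ≠ 0), so for every y in C^4 the equation (I - K) x = y has a unique solution.

K has rank 2 and factors as K = U V^T = u1 v1^T + u2 v2^T with u1 = (1, -3, 3, -2), v1 = (2, -1, 3, -3), u2 = (2, 1, 3, 0), v2 = (0, -1, 1, 0) (multiplying out reproduces the displayed K). The nonzero eigenvalues of U V^T coincide with those of the 2 x 2 matrix G = V^T U = [[v1·u1, v1·u2], [v2·u1, v2·u2]] = [[20, 12], [6, 2]], and by the Sylvester determinant identity det(I_4 - U V^T) = det(I_2 - V^T U) = det([[-19, -12], [-6, -1]]) = (-19)(-1) - (-12)(-6) = -53. (Direct check: I - K =
[[-1, 3, -5, 3],
 [6, -1, 8, -9],
 [-6, 6, -11, 9],
 [4, -2, 6, -5]]
has determinant -53.) The finite-dimensional Fredholm alternative says: either (I - K) is invertible, or ker(I - K) ≠ {0} and then range(I - K) = ker((I - K)^*)^⊥, with dim ker(I - K) = dim ker((I - K)^*). Since det(I - K) ≠ 0, 1 is not an eigenvalue of K and ker(I - K) = {0}, so we are in the first case: for every y there is a unique x = (I - K)^(-1) y. (Explicitly, by the Woodbury identity, (I - U V^T)^(-1) = I + U (I_2 - G)^(-1) V^T.)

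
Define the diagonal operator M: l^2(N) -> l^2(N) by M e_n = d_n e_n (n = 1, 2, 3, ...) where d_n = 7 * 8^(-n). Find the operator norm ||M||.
||M|| = 7/8 (attained at n = 1)

For M diagonal, ||M|| = sup_n |d_n|. The sequence d_n = 7 * 8^(-n) is positive and strictly decreasing (ratio 8^(-1) < 1), so the supremum is d_1 = 7/8. Hence ||M|| = 7/8.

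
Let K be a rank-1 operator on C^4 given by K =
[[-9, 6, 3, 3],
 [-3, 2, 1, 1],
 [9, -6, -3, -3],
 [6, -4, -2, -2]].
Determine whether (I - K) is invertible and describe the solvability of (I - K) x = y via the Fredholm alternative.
(I - K) is invertible (det(I - K) = 13 ≠ 0), so for every y in C^4 the equation (I - K) x = y has a unique solution.

K has rank 1, so it is an outer product K = u v^T: every row of K is a multiple of one row vector. Reading off the entries, u = (-3, -1, 3, 2) and v = (3, -2, -1, -1) (row i of K equals u_i·v^T). A rank-one matrix u v^T satisfies K u = u (v·u) and kills the (3)-dimensional subspace v^⊥, so its characteristic polynomial is lambda^3 (lambda - v·u) with v·u = tr K = -12. Hence the eigenvalues of I - K are 1 (multiplicity 3) and 1 - (-12) = 13, so det(I - K) = 13. (Direct check: I - K =
[[10, -6, -3, -3],
 [3, -1, -1, -1],
 [-9, 6, 4, 3],
 [-6, 4, 2, 3]]
has determinant 13.) The finite-dimensional Fredholm alternative says: either (I - K) is invertible, or ker(I - K) ≠ {0} and then range(I - K) = ker((I - K)^*)^⊥, with dim ker(I - K) = dim ker((I - K)^*). Since det(I - K) ≠ 0, 1 is not an eigenvalue of K and ker(I - K) = {0}, so we are in the first case: for every y there is a unique x = (I - K)^(-1) y. Explicitly, by the Sherman–Morrison formula, (I - u v^T)^(-1) = I + u v^T/(1 - v·u), i.e. (I - K)^(-1) = I + K/(13).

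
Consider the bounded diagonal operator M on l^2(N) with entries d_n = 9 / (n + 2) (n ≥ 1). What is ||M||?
||M|| = 3 (attained at n = 1)

For M diagonal, ||M|| = sup_n |d_n| = sup_n 9/(n + 2). This is positive and strictly decreasing in n, so the supremum is attained at n = 1: d_1 = 9/(1 + 2) = 3. Hence ||M|| = 3.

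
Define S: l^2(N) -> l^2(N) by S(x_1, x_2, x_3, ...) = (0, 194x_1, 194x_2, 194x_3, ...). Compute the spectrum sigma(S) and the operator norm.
sigma(S) = closed disk {z in C : |z| ≤ 194}; ||S|| = 194

Note S = 194·U where U is the unit right shift (U x)_k = x_{k-1} (with x_0 := 0); so ||S|| = 194||U|| and sigma(S) = 194·sigma(U). ||S x||^2 = sum_{k≥1} |194x_k|^2 = 37636||x||^2, so ||S|| = 194 and sigma(S) ⊂ {|z| ≤ 194}. For any |lambda| < 194, the equation (S - lambda I) x = 0 forces x_1 = 0, then 194x_k = lambda x_{k+1} ⇒ x = 0, so S has no eigenvalues. But (S - lambda I) is not surjective for |lambda| < 194: solving (S - lambda I) x = e_1 would require x_n proportional to (lambda/194)^(-n), which is not in l^2. So every |lambda| < 194 lies in the residual spectrum. The boundary |lambda| = 194 is in the approximate point spectrum (the spectrum is closed). Hence sigma(S) is the closed disk of radius 194.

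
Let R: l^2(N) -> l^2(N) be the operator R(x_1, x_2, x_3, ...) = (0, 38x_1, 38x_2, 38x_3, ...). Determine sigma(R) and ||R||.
sigma(R) = closed disk {z in C : |z| ≤ 38}; ||R|| = 38

Note R = 38·U where U is the unit right shift (U x)_k = x_{k-1} (with x_0 := 0); so ||R|| = 38||U|| and sigma(R) = 38·sigma(U). ||R x||^2 = sum_{k≥1} |38x_k|^2 = 1444||x||^2, so ||R|| = 38 and sigma(R) ⊂ {|z| ≤ 38}. For any |lambda| < 38, the equation (R - lambda I) x = 0 forces x_1 = 0, then 38x_k = lambda x_{k+1} ⇒ x = 0, so R has no eigenvalues. But (R - lambda I) is not surjective for |lambda| < 38: solving (R - lambda I) x = e_1 would require x_n proportional to (lambda/38)^(-n), which is not in l^2. So every |lambda| < 38 lies in the residual spectrum. The boundary |lambda| = 38 is in the approximate point spectrum (the spectrum is closed). Hence sigma(R) is the closed disk of radius 38.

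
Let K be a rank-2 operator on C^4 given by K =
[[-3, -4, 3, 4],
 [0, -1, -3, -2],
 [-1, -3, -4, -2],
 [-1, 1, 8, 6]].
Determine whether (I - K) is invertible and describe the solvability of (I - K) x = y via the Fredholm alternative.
(I - K) is invertible (det(I - K) = -10 ≠ 0), so for every y in C^4 the equation (I - K) x = y has a unique solution.

K has rank 2 and factors as K = U V^T = u1 v1^T + u2 v2^T with u1 = (3, 0, 1, 1), v1 = (-1, -2, -1, 0), u2 = (2, -1, -1, 3), v2 = (0, 1, 3, 2) (multiplying out reproduces the displayed K). The nonzero eigenvalues of U V^T coincide with those of the 2 x 2 matrix G = V^T U = [[v1·u1, v1·u2], [v2·u1, v2·u2]] = [[-4, 1], [5, 2]], and by the Sylvester determinant identity det(I_4 - U V^T) = det(I_2 - V^T U) = det([[5, -1], [-5, -1]]) = (5)(-1) - (-1)(-5) = -10. (Direct check: I - K =
[[4, 4, -3, -4],
 [0, 2, 3, 2],
 [1, 3, 5, 2],
 [1, -1, -8, -5]]
has determinant -10.) The finite-dimensional Fredholm alternative says: either (I - K) is invertible, or ker(I - K) ≠ {0} and then range(I - K) = ker((I - K)^*)^⊥, with dim ker(I - K) = dim ker((I - K)^*). Since det(I - K) ≠ 0, 1 is not an eigenvalue of K and ker(I - K) = {0}, so we are in the first case: for every y there is a unique x = (I - K)^(-1) y. (Explicitly, by the Woodbury identity, (I - U V^T)^(-1) = I + U (I_2 - G)^(-1) V^T.)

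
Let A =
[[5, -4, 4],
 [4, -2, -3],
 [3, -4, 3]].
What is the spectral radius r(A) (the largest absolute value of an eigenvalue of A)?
r(A) ≈ 6.2645

The eigenvalues of A are the roots of its characteristic polynomial. With M = A (coefficients from the trace, the sum of principal 2x2 minors, and det A):
  p(λ) = det(λ I - M) = λ^3 - 6λ^2 - 9λ + 46.
No integer candidate from the rational root theorem (±divisors of 46) is a root, so the roots are irrational. The cubic discriminant is Δ = 33156 > 0, so there are three distinct real roots. p(-3) = -8 and p(-2) = 32 have opposite signs, so a root lies in (-3, -2); Newton's method refines it to λ ≈ -2.8453. p(2) = 12 and p(3) = -8 have opposite signs, so a root lies in (2, 3); Newton's method refines it to λ ≈ 2.5808. p(6) = -8 and p(7) = 32 have opposite signs, so a root lies in (6, 7); Newton's method refines it to λ ≈ 6.2645. Check (Vieta): the three roots sum to 6, matching tr M = 6.
Thus the eigenvalues (to 4 decimals) are -2.8453 (modulus 2.8453); 2.5808 (modulus 2.5808); 6.2645 (modulus 6.2645). The spectral radius is the largest modulus: r(A) ≈ 6.2645. (Cross-check: r(A) ≤ ||A||_2 ≈ 9.7802; equality holds whenever A is normal, though it can also hold for some non-normal A.)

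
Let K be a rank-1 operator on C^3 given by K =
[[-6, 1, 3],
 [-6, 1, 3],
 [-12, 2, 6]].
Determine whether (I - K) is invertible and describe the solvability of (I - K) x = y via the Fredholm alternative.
(I - K) is singular (det(I - K) = 0, i.e. 1 ∈ sigma(K)). (I - K) x = y is solvable iff y ⊥ ker((I - K)^*) = span{(-6, 1, 3)}, i.e. iff -6y_1 + y_2 + 3y_3 = 0. When solvable, the solutions are x = y + c·(1, 1, 2), c arbitrary (ker(I - K) = span{(1, 1, 2)}, dimension 1).

K has rank 1, so it is an outer product K = u v^T: every row of K is a multiple of one row vector. Reading off the entries, u = (1, 1, 2) and v = (-6, 1, 3) (row i of K equals u_i·v^T). A rank-one matrix u v^T satisfies K u = u (v·u) and kills the (2)-dimensional subspace v^⊥, so its characteristic polynomial is lambda^2 (lambda - v·u) with v·u = tr K = 1. Hence the eigenvalues of I - K are 1 (multiplicity 2) and 1 - (1) = 0, so det(I - K) = 0. (Direct check: I - K =
[[7, -1, -3],
 [6, 0, -3],
 [12, -2, -5]]
has determinant 0.) So 1 is an eigenvalue of K and (I - K) is not invertible. The finite-dimensional Fredholm alternative says: either (I - K) is invertible, or ker(I - K) ≠ {0} and then range(I - K) = ker((I - K)^*)^⊥, with dim ker(I - K) = dim ker((I - K)^*). We are in the second case, so we need both kernels. Kernel of I - K: (I - K) u = u - u (v·u) = u - u = 0, so ker(I - K) = span{u} = span{(1, 1, 2)} (it is exactly 1-dimensional because rank(I - K) = 2). Kernel of the adjoint: K is real, so (I - K)^* = I - K^T = I - v u^T, and (I - v u^T) v = v - v (u·v) = 0; hence ker((I - K)^*) = span{v} = span{(-6, 1, 3)}. Therefore (I - K) x = y is solvable iff <y, v> = 0, i.e. iff -6y_1 + y_2 + 3y_3 = 0. When this holds, K y = u (v·y) = 0, so (I - K) y = y and x = y is a particular solution; the full solution set is the line x = y + c·u = y + c·(1, 1, 2), c ∈ C.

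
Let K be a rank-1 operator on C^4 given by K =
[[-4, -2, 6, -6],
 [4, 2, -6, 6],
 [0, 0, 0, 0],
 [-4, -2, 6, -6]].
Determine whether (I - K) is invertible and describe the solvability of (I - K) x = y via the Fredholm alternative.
(I - K) is invertible (det(I - K) = 9 ≠ 0), so for every y in C^4 the equation (I - K) x = y has a unique solution.

K has rank 1, so it is an outer product K = u v^T: every row of K is a multiple of one row vector. Reading off the entries, u = (2, -2, 0, 2) and v = (-2, -1, 3, -3) (row i of K equals u_i·v^T). A rank-one matrix u v^T satisfies K u = u (v·u) and kills the (3)-dimensional subspace v^⊥, so its characteristic polynomial is lambda^3 (lambda - v·u) with v·u = tr K = -8. Hence the eigenvalues of I - K are 1 (multiplicity 3) and 1 - (-8) = 9, so det(I - K) = 9. (Direct check: I - K =
[[5, 2, -6, 6],
 [-4, -1, 6, -6],
 [0, 0, 1, 0],
 [4, 2, -6, 7]]
has determinant 9.) The finite-dimensional Fredholm alternative says: either (I - K) is invertible, or ker(I - K) ≠ {0} and then range(I - K) = ker((I - K)^*)^⊥, with dim ker(I - K) = dim ker((I - K)^*). Since det(I - K) ≠ 0, 1 is not an eigenvalue of K and ker(I - K) = {0}, so we are in the first case: for every y there is a unique x = (I - K)^(-1) y. Explicitly, by the Sherman–Morrison formula, (I - u v^T)^(-1) = I + u v^T/(1 - v·u), i.e. (I - K)^(-1) = I + K/(9).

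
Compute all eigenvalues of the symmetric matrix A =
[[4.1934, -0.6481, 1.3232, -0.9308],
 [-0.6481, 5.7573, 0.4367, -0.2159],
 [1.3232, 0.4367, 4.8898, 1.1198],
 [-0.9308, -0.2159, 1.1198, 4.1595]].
sigma(A) ≈ {2, 5, 6} (6 with multiplicity 2)

A is real symmetric, so its spectrum consists of real eigenvalues. Expanding the characteristic polynomial of the displayed matrix gives
  det(λ I - A) = p(λ) = λ^4 + (-19)λ^3 + (130)λ^2 + (-372.0012)λ + (360.0035).
Solving p(λ) = 0 yields eigenvalues ≈ 2, 5, 6, 6. (A is shown rounded to 4 decimals, so these recover the underlying integer eigenvalues to within that precision.)
Verification: the trace of A = 19 equals the sum of eigenvalues 19, and det(A) ≈ 360.0035 matches the eigenvalue product 360.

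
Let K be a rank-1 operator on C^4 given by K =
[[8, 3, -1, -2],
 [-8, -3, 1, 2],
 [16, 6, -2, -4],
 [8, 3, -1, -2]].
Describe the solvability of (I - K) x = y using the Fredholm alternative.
(I - K) is singular (det(I - K) = 0, i.e. 1 ∈ sigma(K)). (I - K) x = y is solvable iff y ⊥ ker((I - K)^*) = span{(8, 3, -1, -2)}, i.e. iff 8y_1 + 3y_2 - y_3 - 2y_4 = 0. When solvable, the solutions are x = y + c·(1, -1, 2, 1), c arbitrary (ker(I - K) = span{(1, -1, 2, 1)}, dimension 1).

K has rank 1, so it is an outer product K = u v^T: every row of K is a multiple of one row vector. Reading off the entries, u = (1, -1, 2, 1) and v = (8, 3, -1, -2) (row i of K equals u_i·v^T). A rank-one matrix u v^T satisfies K u = u (v·u) and kills the (3)-dimensional subspace v^⊥, so its characteristic polynomial is lambda^3 (lambda - v·u) with v·u = tr K = 1. Hence the eigenvalues of I - K are 1 (multiplicity 3) and 1 - (1) = 0, so det(I - K) = 0. (Direct check: I - K =
[[-7, -3, 1, 2],
 [8, 4, -1, -2],
 [-16, -6, 3, 4],
 [-8, -3, 1, 3]]
has determinant 0.) So 1 is an eigenvalue of K and (I - K) is not invertible. The finite-dimensional Fredholm alternative says: either (I - K) is invertible, or ker(I - K) ≠ {0} and then range(I - K) = ker((I - K)^*)^⊥, with dim ker(I - K) = dim ker((I - K)^*). We are in the second case, so we need both kernels. Kernel of I - K: (I - K) u = u - u (v·u) = u - u = 0, so ker(I - K) = span{u} = span{(1, -1, 2, 1)} (it is exactly 1-dimensional because rank(I - K) = 3). Kernel of the adjoint: K is real, so (I - K)^* = I - K^T = I - v u^T, and (I - v u^T) v = v - v (u·v) = 0; hence ker((I - K)^*) = span{v} = span{(8, 3, -1, -2)}. Therefore (I - K) x = y is solvable iff <y, v> = 0, i.e. iff 8y_1 + 3y_2 - y_3 - 2y_4 = 0. When this holds, K y = u (v·y) = 0, so (I - K) y = y and x = y is a particular solution; the full solution set is the line x = y + c·u = y + c·(1, -1, 2, 1), c ∈ C.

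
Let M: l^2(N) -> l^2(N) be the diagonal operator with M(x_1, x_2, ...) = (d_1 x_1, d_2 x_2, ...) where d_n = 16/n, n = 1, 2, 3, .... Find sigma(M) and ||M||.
sigma(M) = {16/n : n ≥ 1} ∪ {0}; ||M|| = 16

A bounded diagonal operator on l^2 with diagonal entries d_n has spectrum equal to the closure of {d_n : n ≥ 1}: every d_n is an eigenvalue (with eigenvector e_n), so {d_n} ⊂ sigma(M); the spectrum is closed, so its closure is too; and for lambda not in the closure, (M - lambda I) has bounded inverse (the diagonal entries 1/(d_n - lambda) are bounded). For our sequence d_n = 16/n, n = 1, 2, 3, ...:
  - {d_n} = {16/n : n ≥ 1}; the only limit point is 0
  - closure = {16/n : n ≥ 1} ∪ {0}
For the norm: a diagonal operator has ||M|| = sup_n |d_n|. Here d_n = 16/n is positive and decreasing, so sup_n |d_n| = d_1 = 16. So ||M|| = 16.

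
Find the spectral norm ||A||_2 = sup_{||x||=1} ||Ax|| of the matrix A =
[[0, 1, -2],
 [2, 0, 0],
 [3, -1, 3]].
||A||_2 ≈ 4.8472 (= sqrt(largest eigenvalue of A^T A))

||A||_2 = sigma_max(A) = sqrt(lambda_max(A^T A)). Form the symmetric matrix M = A^T A =
[[13, -3, 9],
 [-3, 2, -5],
 [9, -5, 13]].
Its characteristic polynomial (trace, sum of principal 2x2 minors, determinant of M give the coefficients) is
  p(λ) = det(λ I - M) = λ^3 - 28λ^2 + 106λ - 4.
No integer candidate from the rational root theorem (±divisors of 4) is a root, so the roots are irrational. The cubic discriminant is Δ = 3906992 > 0, so there are three distinct real roots. p(0) = -4 and p(1) = 75 have opposite signs, so a root lies in (0, 1); Newton's method refines it to λ ≈ 0.0381. p(4) = 36 and p(5) = -49 have opposite signs, so a root lies in (4, 5); Newton's method refines it to λ ≈ 4.4661. p(23) = -211 and p(24) = 236 have opposite signs, so a root lies in (23, 24); Newton's method refines it to λ ≈ 23.4958. Check (Vieta): the three roots sum to 28, matching tr M = 28.
So the eigenvalues of A^T A are ≈ 0.0381, 4.4661, 23.4958 (all ≥ 0, as they must be for A^T A). The largest is λ_max ≈ 23.4958, hence ||A||_2 = sqrt(λ_max) ≈ 4.8472.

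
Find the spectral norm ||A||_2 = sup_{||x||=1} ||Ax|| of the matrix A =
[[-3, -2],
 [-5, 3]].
||A||_2 = sqrt((47 + sqrt(765))/2) ≈ 6.1098 (= sqrt(largest eigenvalue of A^T A))

||A||_2 = sigma_max(A) = sqrt(lambda_max(A^T A)). Form the symmetric matrix M = A^T A =
[[34, -9],
 [-9, 13]].
Its characteristic polynomial (trace, determinant of M give the coefficients) is
  p(λ) = det(λ I - M) = λ^2 - 47λ + 361.
For λ^2 - 47λ + 361 the discriminant is 765. It is nonnegative but not a perfect square, so the roots are real and irrational: λ = (47 ± sqrt(765))/2 ≈ 37.3293, 9.6707.
So the eigenvalues of A^T A are ≈ 9.6707, 37.3293 (all ≥ 0, as they must be for A^T A). The largest is λ_max = (47 + sqrt(765))/2 ≈ 37.3293, hence ||A||_2 = sqrt(λ_max) = sqrt((47 + sqrt(765))/2) ≈ 6.1098.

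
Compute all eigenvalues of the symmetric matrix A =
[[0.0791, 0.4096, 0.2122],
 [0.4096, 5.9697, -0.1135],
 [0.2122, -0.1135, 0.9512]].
sigma(A) ≈ {0, 1, 6}

A is real symmetric, so its spectrum consists of real eigenvalues. Expanding the characteristic polynomial of the displayed matrix gives
  det(λ I - A) = p(λ) = λ^3 + (-7)λ^2 + (6)λ + (0).
Solving p(λ) = 0 yields eigenvalues ≈ 0, 1, 6. (A is shown rounded to 4 decimals, so these recover the underlying integer eigenvalues to within that precision.)
Verification: the trace of A = 7 equals the sum of eigenvalues 7, and det(A) ≈ 0.0000 matches the eigenvalue product 0.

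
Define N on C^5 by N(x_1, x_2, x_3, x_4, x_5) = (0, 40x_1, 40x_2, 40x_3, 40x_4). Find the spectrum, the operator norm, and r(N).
sigma(N) = {0}; ||N|| = 40; r(N) = 0. (N is nilpotent with N^5 = 0.)

On C^5, N is a strictly lower-triangular matrix with 40 on the subdiagonal and zeros elsewhere, so its characteristic polynomial is lambda^5 and every eigenvalue is 0: sigma(N) = {0}. For the operator norm, N e_i = 40e_{i+1} for i = 1, ..., 4 and N e_5 = 0, so the singular values of N are 40 (with multiplicity 4) and 0; hence ||N|| = 40. The spectral radius r(N) = max|lambda| = 0. Note ||N|| > r(N) — characteristic of non-normal nilpotent operators. Indeed N^5 = 0.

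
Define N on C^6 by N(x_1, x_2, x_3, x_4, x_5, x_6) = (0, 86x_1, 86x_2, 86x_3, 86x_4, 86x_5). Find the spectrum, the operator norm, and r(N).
sigma(N) = {0}; ||N|| = 86; r(N) = 0. (N is nilpotent with N^6 = 0.)

On C^6, N is a strictly lower-triangular matrix with 86 on the subdiagonal and zeros elsewhere, so its characteristic polynomial is lambda^6 and every eigenvalue is 0: sigma(N) = {0}. For the operator norm, N e_i = 86e_{i+1} for i = 1, ..., 5 and N e_6 = 0, so the singular values of N are 86 (with multiplicity 5) and 0; hence ||N|| = 86. The spectral radius r(N) = max|lambda| = 0. Note ||N|| > r(N) — characteristic of non-normal nilpotent operators. Indeed N^6 = 0.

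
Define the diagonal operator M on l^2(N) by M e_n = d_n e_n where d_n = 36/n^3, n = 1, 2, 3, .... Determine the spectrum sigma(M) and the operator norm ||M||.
sigma(M) = {36/n^3 : n ≥ 1} ∪ {0}; ||M|| = 36

A bounded diagonal operator on l^2 with diagonal entries d_n has spectrum equal to the closure of {d_n : n ≥ 1}: every d_n is an eigenvalue (with eigenvector e_n), so {d_n} ⊂ sigma(M); the spectrum is closed, so its closure is too; and for lambda not in the closure, (M - lambda I) has bounded inverse (the diagonal entries 1/(d_n - lambda) are bounded). For our sequence d_n = 36/n^3, n = 1, 2, 3, ...:
  - {d_n} = {36/n^3 : n ≥ 1}; the only limit point is 0
  - closure = {36/n^3 : n ≥ 1} ∪ {0}
For the norm: a diagonal operator has ||M|| = sup_n |d_n|. Here d_n = 36/n^3 is positive and decreasing, so sup_n |d_n| = d_1 = 36. So ||M|| = 36.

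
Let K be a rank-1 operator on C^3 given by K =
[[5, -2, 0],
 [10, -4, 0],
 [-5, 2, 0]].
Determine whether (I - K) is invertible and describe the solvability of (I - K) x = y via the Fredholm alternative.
(I - K) is singular (det(I - K) = 0, i.e. 1 ∈ sigma(K)). (I - K) x = y is solvable iff y ⊥ ker((I - K)^*) = span{(5, -2, 0)}, i.e. iff 5y_1 - 2y_2 = 0. When solvable, the solutions are x = y + c·(1, 2, -1), c arbitrary (ker(I - K) = span{(1, 2, -1)}, dimension 1).

K has rank 1, so it is an outer product K = u v^T: every row of K is a multiple of one row vector. Reading off the entries, u = (1, 2, -1) and v = (5, -2, 0) (row i of K equals u_i·v^T). A rank-one matrix u v^T satisfies K u = u (v·u) and kills the (2)-dimensional subspace v^⊥, so its characteristic polynomial is lambda^2 (lambda - v·u) with v·u = tr K = 1. Hence the eigenvalues of I - K are 1 (multiplicity 2) and 1 - (1) = 0, so det(I - K) = 0. (Direct check: I - K =
[[-4, 2, 0],
 [-10, 5, 0],
 [5, -2, 1]]
has determinant 0.) So 1 is an eigenvalue of K and (I - K) is not invertible. The finite-dimensional Fredholm alternative says: either (I - K) is invertible, or ker(I - K) ≠ {0} and then range(I - K) = ker((I - K)^*)^⊥, with dim ker(I - K) = dim ker((I - K)^*). We are in the second case, so we need both kernels. Kernel of I - K: (I - K) u = u - u (v·u) = u - u = 0, so ker(I - K) = span{u} = span{(1, 2, -1)} (it is exactly 1-dimensional because rank(I - K) = 2). Kernel of the adjoint: K is real, so (I - K)^* = I - K^T = I - v u^T, and (I - v u^T) v = v - v (u·v) = 0; hence ker((I - K)^*) = span{v} = span{(5, -2, 0)}. Therefore (I - K) x = y is solvable iff <y, v> = 0, i.e. iff 5y_1 - 2y_2 = 0. When this holds, K y = u (v·y) = 0, so (I - K) y = y and x = y is a particular solution; the full solution set is the line x = y + c·u = y + c·(1, 2, -1), c ∈ C.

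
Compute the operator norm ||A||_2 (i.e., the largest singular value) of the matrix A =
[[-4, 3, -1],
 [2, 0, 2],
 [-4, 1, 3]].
||A||_2 ≈ 6.6371 (= sqrt(largest eigenvalue of A^T A))

||A||_2 = sigma_max(A) = sqrt(lambda_max(A^T A)). Form the symmetric matrix M = A^T A =
[[36, -16, -4],
 [-16, 10, 0],
 [-4, 0, 14]].
Its characteristic polynomial (trace, sum of principal 2x2 minors, determinant of M give the coefficients) is
  p(λ) = det(λ I - M) = λ^3 - 60λ^2 + 732λ - 1296.
No integer candidate from the rational root theorem (±divisors of 1296) is a root, so the roots are irrational. The cubic discriminant is Δ = 219545856 > 0, so there are three distinct real roots. p(2) = -64 and p(3) = 387 have opposite signs, so a root lies in (2, 3); Newton's method refines it to λ ≈ 2.1288. p(13) = 277 and p(14) = -64 have opposite signs, so a root lies in (13, 14); Newton's method refines it to λ ≈ 13.8206. p(44) = -64 and p(45) = 1269 have opposite signs, so a root lies in (44, 45); Newton's method refines it to λ ≈ 44.0506. Check (Vieta): the three roots sum to 60, matching tr M = 60.
So the eigenvalues of A^T A are ≈ 2.1288, 13.8206, 44.0506 (all ≥ 0, as they must be for A^T A). The largest is λ_max ≈ 44.0506, hence ||A||_2 = sqrt(λ_max) ≈ 6.6371.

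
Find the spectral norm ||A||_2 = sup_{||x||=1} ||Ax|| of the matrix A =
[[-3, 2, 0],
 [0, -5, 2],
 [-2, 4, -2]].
||A||_2 ≈ 7.5546 (= sqrt(largest eigenvalue of A^T A))

||A||_2 = sigma_max(A) = sqrt(lambda_max(A^T A)). Form the symmetric matrix M = A^T A =
[[13, -14, 4],
 [-14, 45, -18],
 [4, -18, 8]].
Its characteristic polynomial (trace, sum of principal 2x2 minors, determinant of M give the coefficients) is
  p(λ) = det(λ I - M) = λ^3 - 66λ^2 + 513λ - 196.
No integer candidate from the rational root theorem (±divisors of 196) is a root, so the roots are irrational. The cubic discriminant is Δ = 499358304 > 0, so there are three distinct real roots. p(0) = -196 and p(1) = 252 have opposite signs, so a root lies in (0, 1); Newton's method refines it to λ ≈ 0.4028. p(8) = 196 and p(9) = -196 have opposite signs, so a root lies in (8, 9); Newton's method refines it to λ ≈ 8.5257. p(57) = -196 and p(58) = 2646 have opposite signs, so a root lies in (57, 58); Newton's method refines it to λ ≈ 57.0714. Check (Vieta): the three roots sum to 66, matching tr M = 66.
So the eigenvalues of A^T A are ≈ 0.4028, 8.5257, 57.0714 (all ≥ 0, as they must be for A^T A). The largest is λ_max ≈ 57.0714, hence ||A||_2 = sqrt(λ_max) ≈ 7.5546.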